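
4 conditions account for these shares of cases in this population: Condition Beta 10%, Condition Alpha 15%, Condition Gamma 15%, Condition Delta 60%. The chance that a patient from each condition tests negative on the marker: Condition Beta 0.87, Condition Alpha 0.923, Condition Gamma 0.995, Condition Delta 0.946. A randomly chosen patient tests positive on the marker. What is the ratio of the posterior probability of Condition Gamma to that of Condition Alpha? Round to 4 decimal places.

0.0649

Taking complements, P(marker-positive | each) = Condition Beta 0.13, Condition Alpha 0.077, Condition Gamma 0.005, Condition Delta 0.054.
Prior × likelihood for each hypothesis:
  Condition Beta: 0.1 × 0.13 = 0.013
  Condition Alpha: 0.15 × 0.077 = 0.01155
  Condition Gamma: 0.15 × 0.005 = 0.00075
  Condition Delta: 0.6 × 0.054 = 0.0324
Sum = 0.0577.
The ratio is 0.00075 / 0.01155 (the normalizer cancels) = 0.0649.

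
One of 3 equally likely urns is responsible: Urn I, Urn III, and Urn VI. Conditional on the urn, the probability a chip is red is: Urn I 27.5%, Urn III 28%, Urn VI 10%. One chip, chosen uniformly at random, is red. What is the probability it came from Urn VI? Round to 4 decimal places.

0.1527

With a uniform prior (1/3 each), posterior ∝ likelihood:
  Urn I: 0.275
  Urn III: 0.28
  Urn VI: 0.1
Total = 0.655.
P(Urn VI | evidence) = 0.1 / 0.655 ≈ 0.1527.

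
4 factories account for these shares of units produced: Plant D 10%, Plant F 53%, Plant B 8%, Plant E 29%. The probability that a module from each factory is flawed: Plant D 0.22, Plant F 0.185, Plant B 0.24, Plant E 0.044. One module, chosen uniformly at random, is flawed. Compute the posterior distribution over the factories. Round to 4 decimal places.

Plant D 0.1447, Plant F 0.6450, Plant B 0.1263, Plant E 0.0839

By Bayes' rule, posterior ∝ prior × likelihood:
  Plant D: 0.1 × 0.22 = 0.022
  Plant F: 0.53 × 0.185 = 0.09805
  Plant B: 0.08 × 0.24 = 0.0192
  Plant E: 0.29 × 0.044 = 0.01276
Normalizing constant = 0.15201.
P(Plant D | flawed) = 0.022/0.15201 ≈ 0.1447
P(Plant F | flawed) = 0.09805/0.15201 ≈ 0.6450
P(Plant B | flawed) = 0.0192/0.15201 ≈ 0.1263
P(Plant E | flawed) = 0.01276/0.15201 ≈ 0.0839
(Check: 0.1447+0.6450+0.1263+0.0839 = 0.9999.)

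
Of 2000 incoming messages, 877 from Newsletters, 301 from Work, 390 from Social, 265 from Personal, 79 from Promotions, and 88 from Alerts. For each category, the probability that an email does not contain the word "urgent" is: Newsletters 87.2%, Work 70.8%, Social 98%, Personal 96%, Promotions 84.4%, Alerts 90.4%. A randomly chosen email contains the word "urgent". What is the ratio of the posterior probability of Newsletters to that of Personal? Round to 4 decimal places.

10.5902

Taking complements, P(urgent-flag | each) = Newsletters 0.128, Work 0.292, Social 0.02, Personal 0.04, Promotions 0.156, Alerts 0.096.
By Bayes' rule, posterior ∝ prior × likelihood:
  Newsletters: 0.4385 × 0.128 = 0.056128
  Work: 0.1505 × 0.292 = 0.043946
  Social: 0.195 × 0.02 = 0.0039
  Personal: 0.1325 × 0.04 = 0.0053
  Promotions: 0.0395 × 0.156 = 0.006162
  Alerts: 0.044 × 0.096 = 0.004224
Total = 0.11966.
The ratio is 0.056128 / 0.0053 (the normalizer cancels) = 10.5902.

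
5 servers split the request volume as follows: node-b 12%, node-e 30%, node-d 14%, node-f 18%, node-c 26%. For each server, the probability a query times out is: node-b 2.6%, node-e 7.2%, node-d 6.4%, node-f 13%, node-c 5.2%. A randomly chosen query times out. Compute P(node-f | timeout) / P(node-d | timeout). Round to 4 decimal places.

By Bayes' rule, posterior ∝ prior × likelihood:
  node-b: 0.12 × 0.026 = 0.00312
  node-e: 0.3 × 0.072 = 0.0216
  node-d: 0.14 × 0.064 = 0.00896
  node-f: 0.18 × 0.13 = 0.0234
  node-c: 0.26 × 0.052 = 0.01352
Normalizing constant = 0.0706.
The ratio is 0.0234 / 0.00896 (the normalizer cancels) = 2.6116.

2.6116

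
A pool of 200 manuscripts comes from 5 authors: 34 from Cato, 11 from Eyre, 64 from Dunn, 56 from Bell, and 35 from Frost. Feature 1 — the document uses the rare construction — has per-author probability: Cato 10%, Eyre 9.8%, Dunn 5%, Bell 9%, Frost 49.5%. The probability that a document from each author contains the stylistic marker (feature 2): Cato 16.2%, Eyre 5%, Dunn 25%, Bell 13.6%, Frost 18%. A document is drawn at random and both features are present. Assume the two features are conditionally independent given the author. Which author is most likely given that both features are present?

Frost

By Bayes' rule, posterior ∝ prior × likelihood:
  Cato: 0.17 × 0.1 × 0.162 = 0.002754
  Eyre: 0.055 × 0.098 × 0.05 = 0.0002695
  Dunn: 0.32 × 0.05 × 0.25 = 0.004
  Bell: 0.28 × 0.09 × 0.136 = 0.0034272
  Frost: 0.175 × 0.495 × 0.18 = 0.0155925
Normalizing constant = 0.0260432.
Largest term belongs to Frost, so Frost is most probable.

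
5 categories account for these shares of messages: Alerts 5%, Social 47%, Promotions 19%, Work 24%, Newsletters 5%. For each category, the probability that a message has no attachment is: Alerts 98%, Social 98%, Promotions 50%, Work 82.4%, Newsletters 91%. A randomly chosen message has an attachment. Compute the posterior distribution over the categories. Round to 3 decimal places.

Taking complements, P(attachment | each) = Alerts 0.02, Social 0.02, Promotions 0.5, Work 0.176, Newsletters 0.09.
Prior × likelihood for each hypothesis:
  Alerts: 0.05 × 0.02 = 0.001
  Social: 0.47 × 0.02 = 0.0094
  Promotions: 0.19 × 0.5 = 0.095
  Work: 0.24 × 0.176 = 0.04224
  Newsletters: 0.05 × 0.09 = 0.0045
Sum = 0.15214.
P(Alerts | attachment) = 0.001/0.15214 ≈ 0.007
P(Social | attachment) = 0.0094/0.15214 ≈ 0.062
P(Promotions | attachment) = 0.095/0.15214 ≈ 0.624
P(Work | attachment) = 0.04224/0.15214 ≈ 0.278
P(Newsletters | attachment) = 0.0045/0.15214 ≈ 0.030

Alerts 0.007, Social 0.062, Promotions 0.624, Work 0.278, Newsletters 0.030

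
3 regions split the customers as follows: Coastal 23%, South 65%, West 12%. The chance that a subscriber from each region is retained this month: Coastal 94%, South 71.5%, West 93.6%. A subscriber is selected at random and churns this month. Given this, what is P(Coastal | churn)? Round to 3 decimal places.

Taking complements, P(churn | each) = Coastal 0.06, South 0.285, West 0.064.
Prior × likelihood for each hypothesis:
  Coastal: 0.23 × 0.06 = 0.0138
  South: 0.65 × 0.285 = 0.18525
  West: 0.12 × 0.064 = 0.00768
Sum = 0.20673.
P(Coastal | evidence) = 0.0138 / 0.20673 ≈ 0.067.

0.067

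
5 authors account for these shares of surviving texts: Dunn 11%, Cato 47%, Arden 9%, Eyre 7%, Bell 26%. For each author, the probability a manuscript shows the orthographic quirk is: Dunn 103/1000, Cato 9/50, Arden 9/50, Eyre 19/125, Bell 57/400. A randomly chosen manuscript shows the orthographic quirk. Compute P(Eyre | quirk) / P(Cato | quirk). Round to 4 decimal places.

0.1258

Unnormalized posteriors (prior × likelihood):
  Dunn: 0.11 × 0.103 = 0.01133
  Cato: 0.47 × 0.18 = 0.0846
  Arden: 0.09 × 0.18 = 0.0162
  Eyre: 0.07 × 0.152 = 0.01064
  Bell: 0.26 × 0.1425 = 0.03705
Total = 0.15982.
The ratio is 0.01064 / 0.0846 (the normalizer cancels) = 0.1258.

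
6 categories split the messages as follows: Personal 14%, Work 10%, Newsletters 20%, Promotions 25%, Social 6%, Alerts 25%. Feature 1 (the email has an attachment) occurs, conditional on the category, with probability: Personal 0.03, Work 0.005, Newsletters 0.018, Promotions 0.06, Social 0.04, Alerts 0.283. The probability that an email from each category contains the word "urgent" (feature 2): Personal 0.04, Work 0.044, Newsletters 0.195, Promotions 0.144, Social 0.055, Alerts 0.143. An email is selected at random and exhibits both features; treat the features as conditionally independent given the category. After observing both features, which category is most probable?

Alerts

Unnormalized posteriors (prior × likelihood):
  Personal: 0.14 × 0.03 × 0.04 = 0.000168
  Work: 0.1 × 0.005 × 0.044 = 0.000022
  Newsletters: 0.2 × 0.018 × 0.195 = 0.000702
  Promotions: 0.25 × 0.06 × 0.144 = 0.00216
  Social: 0.06 × 0.04 × 0.055 = 0.000132
  Alerts: 0.25 × 0.283 × 0.143 = 0.01011725
Normalizing constant = 0.01330125.
Largest term belongs to Alerts, so Alerts is most probable.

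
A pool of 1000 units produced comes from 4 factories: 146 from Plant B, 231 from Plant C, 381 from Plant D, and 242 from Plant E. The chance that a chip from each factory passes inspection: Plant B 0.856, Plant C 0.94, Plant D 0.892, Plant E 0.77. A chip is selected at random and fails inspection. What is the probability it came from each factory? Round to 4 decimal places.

Taking complements, P(nonconforming | each) = Plant B 0.144, Plant C 0.06, Plant D 0.108, Plant E 0.23.
By Bayes' rule, posterior ∝ prior × likelihood:
  Plant B: 0.146 × 0.144 = 0.021024
  Plant C: 0.231 × 0.06 = 0.01386
  Plant D: 0.381 × 0.108 = 0.041148
  Plant E: 0.242 × 0.23 = 0.05566
Total = 0.131692.
P(Plant B | nonconforming) = 0.021024/0.131692 ≈ 0.1596
P(Plant C | nonconforming) = 0.01386/0.131692 ≈ 0.1052
P(Plant D | nonconforming) = 0.041148/0.131692 ≈ 0.3125
P(Plant E | nonconforming) = 0.05566/0.131692 ≈ 0.4227
(Check: 0.1596+0.1052+0.3125+0.4227 = 1.0000.)

Plant B 0.1596, Plant C 0.1052, Plant D 0.3125, Plant E 0.4227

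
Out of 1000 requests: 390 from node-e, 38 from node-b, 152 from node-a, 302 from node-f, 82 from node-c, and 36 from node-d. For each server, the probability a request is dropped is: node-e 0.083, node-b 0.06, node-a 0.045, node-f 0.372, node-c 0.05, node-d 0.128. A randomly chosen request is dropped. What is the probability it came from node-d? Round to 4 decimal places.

0.0283

Prior × likelihood for each hypothesis:
  node-e: 0.39 × 0.083 = 0.03237
  node-b: 0.038 × 0.06 = 0.00228
  node-a: 0.152 × 0.045 = 0.00684
  node-f: 0.302 × 0.372 = 0.112344
  node-c: 0.082 × 0.05 = 0.0041
  node-d: 0.036 × 0.128 = 0.004608
Total = 0.162542.
P(node-d | evidence) = 0.004608 / 0.162542 ≈ 0.0283.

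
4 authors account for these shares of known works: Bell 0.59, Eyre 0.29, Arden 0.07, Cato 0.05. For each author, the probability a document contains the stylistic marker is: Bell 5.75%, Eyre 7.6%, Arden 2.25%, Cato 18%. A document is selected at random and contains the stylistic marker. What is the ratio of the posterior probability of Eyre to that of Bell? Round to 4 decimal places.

By Bayes' rule, posterior ∝ prior × likelihood:
  Bell: 0.59 × 0.0575 = 0.033925
  Eyre: 0.29 × 0.076 = 0.02204
  Arden: 0.07 × 0.0225 = 0.001575
  Cato: 0.05 × 0.18 = 0.009
Total = 0.06654.
The ratio is 0.02204 / 0.033925 (the normalizer cancels) = 0.6497.

0.6497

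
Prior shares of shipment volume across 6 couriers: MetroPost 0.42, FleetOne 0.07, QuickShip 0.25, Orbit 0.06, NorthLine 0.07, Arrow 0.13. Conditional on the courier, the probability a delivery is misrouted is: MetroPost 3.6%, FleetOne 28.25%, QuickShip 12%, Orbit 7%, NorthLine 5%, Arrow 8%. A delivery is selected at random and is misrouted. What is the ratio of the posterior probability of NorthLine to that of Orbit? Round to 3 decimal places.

0.833

Compute prior × likelihood for every hypothesis:
  MetroPost: 0.42 × 0.036 = 0.01512
  FleetOne: 0.07 × 0.2825 = 0.019775
  QuickShip: 0.25 × 0.12 = 0.03
  Orbit: 0.06 × 0.07 = 0.0042
  NorthLine: 0.07 × 0.05 = 0.0035
  Arrow: 0.13 × 0.08 = 0.0104
Normalizing constant = 0.082995.
The ratio is 0.0035 / 0.0042 (the normalizer cancels) = 0.833.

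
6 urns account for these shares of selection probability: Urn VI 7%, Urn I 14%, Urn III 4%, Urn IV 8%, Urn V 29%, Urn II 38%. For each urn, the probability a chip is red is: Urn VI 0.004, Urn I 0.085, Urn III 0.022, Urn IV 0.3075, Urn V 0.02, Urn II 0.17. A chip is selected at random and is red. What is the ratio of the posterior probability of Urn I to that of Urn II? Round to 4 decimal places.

0.1842

Prior × likelihood for each hypothesis:
  Urn VI: 0.07 × 0.004 = 0.00028
  Urn I: 0.14 × 0.085 = 0.0119
  Urn III: 0.04 × 0.022 = 0.00088
  Urn IV: 0.08 × 0.3075 = 0.0246
  Urn V: 0.29 × 0.02 = 0.0058
  Urn II: 0.38 × 0.17 = 0.0646
Normalizing constant = 0.10806.
The ratio is 0.0119 / 0.0646 (the normalizer cancels) = 0.1842.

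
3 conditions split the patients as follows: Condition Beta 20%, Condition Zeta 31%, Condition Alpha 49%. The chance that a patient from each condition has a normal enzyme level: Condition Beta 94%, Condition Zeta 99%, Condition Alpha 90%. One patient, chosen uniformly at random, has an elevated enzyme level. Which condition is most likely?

Taking complements, P(elevated | each) = Condition Beta 0.06, Condition Zeta 0.01, Condition Alpha 0.1.
Compute prior × likelihood for every hypothesis:
  Condition Beta: 0.2 × 0.06 = 0.012
  Condition Zeta: 0.31 × 0.01 = 0.0031
  Condition Alpha: 0.49 × 0.1 = 0.049
Normalizing constant = 0.0641.
Largest term belongs to Condition Alpha, so Condition Alpha is most probable.

Condition Alpha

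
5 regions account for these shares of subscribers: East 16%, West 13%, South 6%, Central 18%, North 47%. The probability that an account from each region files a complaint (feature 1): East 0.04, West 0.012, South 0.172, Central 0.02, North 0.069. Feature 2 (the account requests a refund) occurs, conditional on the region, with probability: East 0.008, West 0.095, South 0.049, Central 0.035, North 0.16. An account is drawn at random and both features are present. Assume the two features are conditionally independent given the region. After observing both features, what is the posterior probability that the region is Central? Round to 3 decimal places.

Unnormalized posteriors (prior × likelihood):
  East: 0.16 × 0.04 × 0.008 = 0.0000512
  West: 0.13 × 0.012 × 0.095 = 0.0001482
  South: 0.06 × 0.172 × 0.049 = 0.00050568
  Central: 0.18 × 0.02 × 0.035 = 0.000126
  North: 0.47 × 0.069 × 0.16 = 0.0051888
Total = 0.00601988.
P(Central | evidence) = 0.000126 / 0.00601988 ≈ 0.021.

0.021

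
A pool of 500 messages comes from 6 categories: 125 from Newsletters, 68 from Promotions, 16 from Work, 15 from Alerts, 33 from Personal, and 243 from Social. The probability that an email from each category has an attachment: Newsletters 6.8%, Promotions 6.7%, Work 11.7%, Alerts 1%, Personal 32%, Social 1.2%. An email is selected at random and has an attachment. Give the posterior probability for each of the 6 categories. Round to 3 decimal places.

Newsletters 0.298, Promotions 0.160, Work 0.066, Alerts 0.005, Personal 0.370, Social 0.102

By Bayes' rule, posterior ∝ prior × likelihood:
  Newsletters: 0.25 × 0.068 = 0.017
  Promotions: 0.136 × 0.067 = 0.009112
  Work: 0.032 × 0.117 = 0.003744
  Alerts: 0.03 × 0.01 = 0.0003
  Personal: 0.066 × 0.32 = 0.02112
  Social: 0.486 × 0.012 = 0.005832
Total = 0.057108.
P(Newsletters | attachment) = 0.017/0.057108 ≈ 0.298
P(Promotions | attachment) = 0.009112/0.057108 ≈ 0.160
P(Work | attachment) = 0.003744/0.057108 ≈ 0.066
P(Alerts | attachment) = 0.0003/0.057108 ≈ 0.005
P(Personal | attachment) = 0.02112/0.057108 ≈ 0.370
P(Social | attachment) = 0.005832/0.057108 ≈ 0.102
(Check: 0.298+0.160+0.066+0.005+0.370+0.102 = 1.001.)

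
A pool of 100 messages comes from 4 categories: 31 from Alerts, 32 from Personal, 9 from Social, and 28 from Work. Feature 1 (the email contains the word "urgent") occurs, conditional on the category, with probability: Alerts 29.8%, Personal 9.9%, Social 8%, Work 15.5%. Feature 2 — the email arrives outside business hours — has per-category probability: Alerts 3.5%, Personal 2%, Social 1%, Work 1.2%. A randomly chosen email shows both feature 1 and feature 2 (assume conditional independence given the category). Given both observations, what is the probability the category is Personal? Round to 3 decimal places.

Unnormalized posteriors (prior × likelihood):
  Alerts: 0.31 × 0.298 × 0.035 = 0.0032333
  Personal: 0.32 × 0.099 × 0.02 = 0.0006336
  Social: 0.09 × 0.08 × 0.01 = 0.000072
  Work: 0.28 × 0.155 × 0.012 = 0.0005208
Normalizing constant = 0.0044597.
P(Personal | evidence) = 0.0006336 / 0.0044597 ≈ 0.142.

0.142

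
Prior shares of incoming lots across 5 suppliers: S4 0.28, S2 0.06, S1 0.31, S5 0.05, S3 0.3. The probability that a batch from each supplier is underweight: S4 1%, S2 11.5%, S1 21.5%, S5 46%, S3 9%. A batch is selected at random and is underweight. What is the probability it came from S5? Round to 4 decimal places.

0.1820

By Bayes' rule, posterior ∝ prior × likelihood:
  S4: 0.28 × 0.01 = 0.0028
  S2: 0.06 × 0.115 = 0.0069
  S1: 0.31 × 0.215 = 0.06665
  S5: 0.05 × 0.46 = 0.023
  S3: 0.3 × 0.09 = 0.027
Total = 0.12635.
P(S5 | evidence) = 0.023 / 0.12635 ≈ 0.1820.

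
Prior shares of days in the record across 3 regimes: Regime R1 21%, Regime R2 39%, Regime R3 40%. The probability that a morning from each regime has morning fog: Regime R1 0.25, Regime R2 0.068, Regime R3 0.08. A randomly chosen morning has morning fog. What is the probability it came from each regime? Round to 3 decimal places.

Regime R1 0.473, Regime R2 0.239, Regime R3 0.288

Prior × likelihood for each hypothesis:
  Regime R1: 0.21 × 0.25 = 0.0525
  Regime R2: 0.39 × 0.068 = 0.02652
  Regime R3: 0.4 × 0.08 = 0.032
Normalizing constant = 0.11102.
P(Regime R1 | fog) = 0.0525/0.11102 ≈ 0.473
P(Regime R2 | fog) = 0.02652/0.11102 ≈ 0.239
P(Regime R3 | fog) = 0.032/0.11102 ≈ 0.288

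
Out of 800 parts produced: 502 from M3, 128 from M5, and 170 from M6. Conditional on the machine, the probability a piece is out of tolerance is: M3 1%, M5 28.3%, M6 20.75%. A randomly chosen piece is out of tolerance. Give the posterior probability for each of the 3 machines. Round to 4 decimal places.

M3 0.0656, M5 0.4734, M6 0.4610

Compute prior × likelihood for every hypothesis:
  M3: 0.6275 × 0.01 = 0.006275
  M5: 0.16 × 0.283 = 0.04528
  M6: 0.2125 × 0.2075 = 0.04409375
Sum = 0.09564875.
P(M3 | oversize) = 0.006275/0.09564875 ≈ 0.0656
P(M5 | oversize) = 0.04528/0.09564875 ≈ 0.4734
P(M6 | oversize) = 0.04409375/0.09564875 ≈ 0.4610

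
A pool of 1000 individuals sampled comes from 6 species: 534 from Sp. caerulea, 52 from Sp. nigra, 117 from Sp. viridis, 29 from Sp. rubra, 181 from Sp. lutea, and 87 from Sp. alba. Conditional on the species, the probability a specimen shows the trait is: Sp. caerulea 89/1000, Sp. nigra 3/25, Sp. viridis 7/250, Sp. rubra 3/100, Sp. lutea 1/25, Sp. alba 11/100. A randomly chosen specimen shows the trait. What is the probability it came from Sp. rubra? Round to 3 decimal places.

0.012

Prior × likelihood for each hypothesis:
  Sp. caerulea: 0.534 × 0.089 = 0.047526
  Sp. nigra: 0.052 × 0.12 = 0.00624
  Sp. viridis: 0.117 × 0.028 = 0.003276
  Sp. rubra: 0.029 × 0.03 = 0.00087
  Sp. lutea: 0.181 × 0.04 = 0.00724
  Sp. alba: 0.087 × 0.11 = 0.00957
Total = 0.074722.
P(Sp. rubra | evidence) = 0.00087 / 0.074722 ≈ 0.012.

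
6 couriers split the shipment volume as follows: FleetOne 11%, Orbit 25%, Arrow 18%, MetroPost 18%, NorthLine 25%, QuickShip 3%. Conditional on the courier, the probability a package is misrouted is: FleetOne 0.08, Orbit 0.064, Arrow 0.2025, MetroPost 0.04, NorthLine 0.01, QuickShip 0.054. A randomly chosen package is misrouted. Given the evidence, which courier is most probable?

Prior × likelihood for each hypothesis:
  FleetOne: 0.11 × 0.08 = 0.0088
  Orbit: 0.25 × 0.064 = 0.016
  Arrow: 0.18 × 0.2025 = 0.03645
  MetroPost: 0.18 × 0.04 = 0.0072
  NorthLine: 0.25 × 0.01 = 0.0025
  QuickShip: 0.03 × 0.054 = 0.00162
Total = 0.07257.
Largest term belongs to Arrow, so Arrow is most probable.

Arrow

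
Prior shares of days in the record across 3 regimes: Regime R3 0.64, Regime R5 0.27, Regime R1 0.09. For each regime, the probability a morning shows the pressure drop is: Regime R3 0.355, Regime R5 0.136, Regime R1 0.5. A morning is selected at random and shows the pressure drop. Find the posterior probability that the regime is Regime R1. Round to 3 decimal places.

Unnormalized posteriors (prior × likelihood):
  Regime R3: 0.64 × 0.355 = 0.2272
  Regime R5: 0.27 × 0.136 = 0.03672
  Regime R1: 0.09 × 0.5 = 0.045
Normalizing constant = 0.30892.
P(Regime R1 | evidence) = 0.045 / 0.30892 ≈ 0.146.

0.146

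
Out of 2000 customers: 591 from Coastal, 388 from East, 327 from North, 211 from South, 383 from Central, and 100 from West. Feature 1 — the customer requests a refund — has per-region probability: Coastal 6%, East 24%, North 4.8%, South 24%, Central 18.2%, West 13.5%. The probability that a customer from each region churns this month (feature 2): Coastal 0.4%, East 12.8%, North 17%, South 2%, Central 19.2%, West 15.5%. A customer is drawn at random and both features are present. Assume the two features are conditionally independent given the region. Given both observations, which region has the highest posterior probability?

By Bayes' rule, posterior ∝ prior × likelihood:
  Coastal: 0.2955 × 0.06 × 0.004 = 0.00007092
  East: 0.194 × 0.24 × 0.128 = 0.00595968
  North: 0.1635 × 0.048 × 0.17 = 0.00133416
  South: 0.1055 × 0.24 × 0.02 = 0.0005064
  Central: 0.1915 × 0.182 × 0.192 = 0.006691776
  West: 0.05 × 0.135 × 0.155 = 0.00104625
Total = 0.015609186.
Largest term belongs to Central, so Central is most probable.

Central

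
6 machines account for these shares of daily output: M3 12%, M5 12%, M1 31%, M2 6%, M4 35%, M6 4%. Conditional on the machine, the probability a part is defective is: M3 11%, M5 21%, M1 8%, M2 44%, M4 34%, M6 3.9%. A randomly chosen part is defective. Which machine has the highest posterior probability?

M4

Prior × likelihood for each hypothesis:
  M3: 0.12 × 0.11 = 0.0132
  M5: 0.12 × 0.21 = 0.0252
  M1: 0.31 × 0.08 = 0.0248
  M2: 0.06 × 0.44 = 0.0264
  M4: 0.35 × 0.34 = 0.119
  M6: 0.04 × 0.039 = 0.00156
Normalizing constant = 0.21016.
Largest term belongs to M4, so M4 is most probable.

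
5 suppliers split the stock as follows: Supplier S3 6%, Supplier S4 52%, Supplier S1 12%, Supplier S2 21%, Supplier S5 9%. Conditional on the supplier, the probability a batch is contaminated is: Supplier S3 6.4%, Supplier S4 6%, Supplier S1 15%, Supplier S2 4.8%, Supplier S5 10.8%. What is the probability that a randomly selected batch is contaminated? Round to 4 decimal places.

Unnormalized posteriors (prior × likelihood):
  Supplier S3: 0.06 × 0.064 = 0.00384
  Supplier S4: 0.52 × 0.06 = 0.0312
  Supplier S1: 0.12 × 0.15 = 0.018
  Supplier S2: 0.21 × 0.048 = 0.01008
  Supplier S5: 0.09 × 0.108 = 0.00972
P(contaminated) = 0.00384 + 0.0312 + 0.018 + 0.01008 + 0.00972 = 0.07284 → 0.0728.

0.0728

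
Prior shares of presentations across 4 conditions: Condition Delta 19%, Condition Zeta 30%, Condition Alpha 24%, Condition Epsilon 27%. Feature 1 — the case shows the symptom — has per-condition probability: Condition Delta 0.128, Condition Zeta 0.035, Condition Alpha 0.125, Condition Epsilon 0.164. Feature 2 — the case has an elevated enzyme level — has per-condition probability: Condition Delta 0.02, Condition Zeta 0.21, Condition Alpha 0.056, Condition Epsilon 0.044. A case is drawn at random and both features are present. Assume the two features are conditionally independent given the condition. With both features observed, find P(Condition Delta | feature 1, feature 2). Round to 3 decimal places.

Prior × likelihood for each hypothesis:
  Condition Delta: 0.19 × 0.128 × 0.02 = 0.0004864
  Condition Zeta: 0.3 × 0.035 × 0.21 = 0.002205
  Condition Alpha: 0.24 × 0.125 × 0.056 = 0.00168
  Condition Epsilon: 0.27 × 0.164 × 0.044 = 0.00194832
Total = 0.00631972.
P(Condition Delta | evidence) = 0.0004864 / 0.00631972 ≈ 0.077.

0.077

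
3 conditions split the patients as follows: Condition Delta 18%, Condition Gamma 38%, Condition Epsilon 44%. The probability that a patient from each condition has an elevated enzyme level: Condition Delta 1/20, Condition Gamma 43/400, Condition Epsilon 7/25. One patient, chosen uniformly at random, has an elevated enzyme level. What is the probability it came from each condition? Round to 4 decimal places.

By Bayes' rule, posterior ∝ prior × likelihood:
  Condition Delta: 0.18 × 0.05 = 0.009
  Condition Gamma: 0.38 × 0.1075 = 0.04085
  Condition Epsilon: 0.44 × 0.28 = 0.1232
Total = 0.17305.
P(Condition Delta | elevated) = 0.009/0.17305 ≈ 0.0520
P(Condition Gamma | elevated) = 0.04085/0.17305 ≈ 0.2361
P(Condition Epsilon | elevated) = 0.1232/0.17305 ≈ 0.7119
(Check: 0.0520+0.2361+0.7119 = 1.0000.)

Condition Delta 0.0520, Condition Gamma 0.2361, Condition Epsilon 0.7119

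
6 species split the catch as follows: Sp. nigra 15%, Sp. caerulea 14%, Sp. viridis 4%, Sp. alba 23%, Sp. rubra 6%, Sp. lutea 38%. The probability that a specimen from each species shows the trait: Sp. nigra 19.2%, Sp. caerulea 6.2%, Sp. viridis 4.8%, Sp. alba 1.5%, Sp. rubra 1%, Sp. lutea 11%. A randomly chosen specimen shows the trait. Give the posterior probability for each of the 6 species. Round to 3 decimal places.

Compute prior × likelihood for every hypothesis:
  Sp. nigra: 0.15 × 0.192 = 0.0288
  Sp. caerulea: 0.14 × 0.062 = 0.00868
  Sp. viridis: 0.04 × 0.048 = 0.00192
  Sp. alba: 0.23 × 0.015 = 0.00345
  Sp. rubra: 0.06 × 0.01 = 0.0006
  Sp. lutea: 0.38 × 0.11 = 0.0418
Normalizing constant = 0.08525.
P(Sp. nigra | trait) = 0.0288/0.08525 ≈ 0.338
P(Sp. caerulea | trait) = 0.00868/0.08525 ≈ 0.102
P(Sp. viridis | trait) = 0.00192/0.08525 ≈ 0.023
P(Sp. alba | trait) = 0.00345/0.08525 ≈ 0.040
P(Sp. rubra | trait) = 0.0006/0.08525 ≈ 0.007
P(Sp. lutea | trait) = 0.0418/0.08525 ≈ 0.490

Sp. nigra 0.338, Sp. caerulea 0.102, Sp. viridis 0.023, Sp. alba 0.040, Sp. rubra 0.007, Sp. lutea 0.490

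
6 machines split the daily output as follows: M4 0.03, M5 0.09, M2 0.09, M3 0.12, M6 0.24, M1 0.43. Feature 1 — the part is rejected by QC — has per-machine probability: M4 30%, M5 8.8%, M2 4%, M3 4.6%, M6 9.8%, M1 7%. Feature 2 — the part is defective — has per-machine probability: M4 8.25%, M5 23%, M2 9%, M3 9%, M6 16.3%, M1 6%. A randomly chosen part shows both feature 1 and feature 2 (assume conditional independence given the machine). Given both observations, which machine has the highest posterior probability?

M6

Unnormalized posteriors (prior × likelihood):
  M4: 0.03 × 0.3 × 0.0825 = 0.0007425
  M5: 0.09 × 0.088 × 0.23 = 0.0018216
  M2: 0.09 × 0.04 × 0.09 = 0.000324
  M3: 0.12 × 0.046 × 0.09 = 0.0004968
  M6: 0.24 × 0.098 × 0.163 = 0.00383376
  M1: 0.43 × 0.07 × 0.06 = 0.001806
Normalizing constant = 0.00902466.
Largest term belongs to M6, so M6 is most probable.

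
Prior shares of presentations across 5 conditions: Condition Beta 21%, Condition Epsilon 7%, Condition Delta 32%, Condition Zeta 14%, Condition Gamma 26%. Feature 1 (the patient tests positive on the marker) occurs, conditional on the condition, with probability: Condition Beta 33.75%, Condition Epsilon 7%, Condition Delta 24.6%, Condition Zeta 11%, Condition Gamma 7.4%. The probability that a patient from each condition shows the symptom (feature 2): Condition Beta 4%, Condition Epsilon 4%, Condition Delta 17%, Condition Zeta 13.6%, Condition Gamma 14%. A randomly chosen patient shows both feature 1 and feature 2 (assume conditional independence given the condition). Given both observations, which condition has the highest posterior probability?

Condition Delta

By Bayes' rule, posterior ∝ prior × likelihood:
  Condition Beta: 0.21 × 0.3375 × 0.04 = 0.002835
  Condition Epsilon: 0.07 × 0.07 × 0.04 = 0.000196
  Condition Delta: 0.32 × 0.246 × 0.17 = 0.0133824
  Condition Zeta: 0.14 × 0.11 × 0.136 = 0.0020944
  Condition Gamma: 0.26 × 0.074 × 0.14 = 0.0026936
Sum = 0.0212014.
Largest term belongs to Condition Delta, so Condition Delta is most probable.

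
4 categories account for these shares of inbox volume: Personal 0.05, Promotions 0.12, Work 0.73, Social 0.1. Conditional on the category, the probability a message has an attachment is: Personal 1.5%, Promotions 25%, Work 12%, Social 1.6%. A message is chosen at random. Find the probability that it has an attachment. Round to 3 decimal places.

Unnormalized posteriors (prior × likelihood):
  Personal: 0.05 × 0.015 = 0.00075
  Promotions: 0.12 × 0.25 = 0.03
  Work: 0.73 × 0.12 = 0.0876
  Social: 0.1 × 0.016 = 0.0016
P(attachment) = 0.00075 + 0.03 + 0.0876 + 0.0016 = 0.11995 → 0.120.

0.120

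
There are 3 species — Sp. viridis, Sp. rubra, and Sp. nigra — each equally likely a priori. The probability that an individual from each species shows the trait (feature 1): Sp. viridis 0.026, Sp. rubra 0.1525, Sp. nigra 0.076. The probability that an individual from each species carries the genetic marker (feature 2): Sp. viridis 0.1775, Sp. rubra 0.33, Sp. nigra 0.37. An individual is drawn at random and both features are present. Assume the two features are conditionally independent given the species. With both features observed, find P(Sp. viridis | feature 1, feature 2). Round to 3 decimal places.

0.056

Since the prior is uniform, the posterior is proportional to the likelihood:
  Sp. viridis: 0.026 × 0.1775 = 0.004615
  Sp. rubra: 0.1525 × 0.33 = 0.050325
  Sp. nigra: 0.076 × 0.37 = 0.02812
Total = 0.08306.
P(Sp. viridis | evidence) = 0.004615 / 0.08306 ≈ 0.056.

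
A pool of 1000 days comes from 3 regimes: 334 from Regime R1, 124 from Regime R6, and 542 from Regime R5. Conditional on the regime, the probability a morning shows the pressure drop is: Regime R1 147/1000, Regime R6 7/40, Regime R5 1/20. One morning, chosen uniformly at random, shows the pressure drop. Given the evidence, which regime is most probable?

By Bayes' rule, posterior ∝ prior × likelihood:
  Regime R1: 0.334 × 0.147 = 0.049098
  Regime R6: 0.124 × 0.175 = 0.0217
  Regime R5: 0.542 × 0.05 = 0.0271
Normalizing constant = 0.097898.
Largest term belongs to Regime R1, so Regime R1 is most probable.

Regime R1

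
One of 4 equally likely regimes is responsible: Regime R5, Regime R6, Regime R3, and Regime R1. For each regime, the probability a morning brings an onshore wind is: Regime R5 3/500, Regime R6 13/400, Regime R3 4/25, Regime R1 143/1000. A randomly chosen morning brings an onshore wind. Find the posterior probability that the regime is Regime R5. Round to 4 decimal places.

0.0176

With a uniform prior (1/4 each), posterior ∝ likelihood:
  Regime R5: 0.006
  Regime R6: 0.0325
  Regime R3: 0.16
  Regime R1: 0.143
Sum = 0.3415.
P(Regime R5 | evidence) = 0.006 / 0.3415 ≈ 0.0176.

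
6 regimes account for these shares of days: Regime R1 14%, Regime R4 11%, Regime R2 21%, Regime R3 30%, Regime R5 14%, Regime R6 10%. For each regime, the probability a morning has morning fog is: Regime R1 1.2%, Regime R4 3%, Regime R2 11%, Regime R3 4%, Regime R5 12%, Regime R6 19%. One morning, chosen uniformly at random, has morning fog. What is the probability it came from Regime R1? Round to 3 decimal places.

By Bayes' rule, posterior ∝ prior × likelihood:
  Regime R1: 0.14 × 0.012 = 0.00168
  Regime R4: 0.11 × 0.03 = 0.0033
  Regime R2: 0.21 × 0.11 = 0.0231
  Regime R3: 0.3 × 0.04 = 0.012
  Regime R5: 0.14 × 0.12 = 0.0168
  Regime R6: 0.1 × 0.19 = 0.019
Total = 0.07588.
P(Regime R1 | evidence) = 0.00168 / 0.07588 ≈ 0.022.

0.022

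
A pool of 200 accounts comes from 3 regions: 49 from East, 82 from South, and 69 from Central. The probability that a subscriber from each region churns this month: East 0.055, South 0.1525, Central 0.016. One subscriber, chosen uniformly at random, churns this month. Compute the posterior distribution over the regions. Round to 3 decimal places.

East 0.165, South 0.767, Central 0.068

Prior × likelihood for each hypothesis:
  East: 0.245 × 0.055 = 0.013475
  South: 0.41 × 0.1525 = 0.062525
  Central: 0.345 × 0.016 = 0.00552
Sum = 0.08152.
P(East | churn) = 0.013475/0.08152 ≈ 0.165
P(South | churn) = 0.062525/0.08152 ≈ 0.767
P(Central | churn) = 0.00552/0.08152 ≈ 0.068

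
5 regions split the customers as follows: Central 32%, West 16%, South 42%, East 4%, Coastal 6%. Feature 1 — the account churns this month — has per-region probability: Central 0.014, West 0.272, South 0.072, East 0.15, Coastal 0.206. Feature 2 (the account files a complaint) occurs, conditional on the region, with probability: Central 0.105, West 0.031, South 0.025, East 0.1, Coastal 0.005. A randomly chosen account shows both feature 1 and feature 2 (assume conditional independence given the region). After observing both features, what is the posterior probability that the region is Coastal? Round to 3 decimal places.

By Bayes' rule, posterior ∝ prior × likelihood:
  Central: 0.32 × 0.014 × 0.105 = 0.0004704
  West: 0.16 × 0.272 × 0.031 = 0.00134912
  South: 0.42 × 0.072 × 0.025 = 0.000756
  East: 0.04 × 0.15 × 0.1 = 0.0006
  Coastal: 0.06 × 0.206 × 0.005 = 0.0000618
Normalizing constant = 0.00323732.
P(Coastal | evidence) = 0.0000618 / 0.00323732 ≈ 0.019.

0.019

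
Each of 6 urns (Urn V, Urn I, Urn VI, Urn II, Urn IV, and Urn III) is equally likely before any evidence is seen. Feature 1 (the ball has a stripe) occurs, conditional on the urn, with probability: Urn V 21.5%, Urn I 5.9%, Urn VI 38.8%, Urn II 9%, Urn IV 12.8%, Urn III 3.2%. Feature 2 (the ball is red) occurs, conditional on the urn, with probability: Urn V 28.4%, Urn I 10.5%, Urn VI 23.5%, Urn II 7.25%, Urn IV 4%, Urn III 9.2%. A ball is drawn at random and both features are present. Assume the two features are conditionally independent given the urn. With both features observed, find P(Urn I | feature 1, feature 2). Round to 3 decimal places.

0.036

Since the prior is uniform, the posterior is proportional to the likelihood:
  Urn V: 0.215 × 0.284 = 0.06106
  Urn I: 0.059 × 0.105 = 0.006195
  Urn VI: 0.388 × 0.235 = 0.09118
  Urn II: 0.09 × 0.0725 = 0.006525
  Urn IV: 0.128 × 0.04 = 0.00512
  Urn III: 0.032 × 0.092 = 0.002944
Normalizing constant = 0.173024.
P(Urn I | evidence) = 0.006195 / 0.173024 ≈ 0.036.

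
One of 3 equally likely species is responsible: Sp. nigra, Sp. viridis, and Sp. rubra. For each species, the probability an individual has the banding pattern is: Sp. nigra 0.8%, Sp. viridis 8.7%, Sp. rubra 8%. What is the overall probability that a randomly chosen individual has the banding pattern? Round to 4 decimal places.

0.0583

Since the prior is uniform, the posterior is proportional to the likelihood:
  Sp. nigra: 0.008
  Sp. viridis: 0.087
  Sp. rubra: 0.08
P(banded) = (1/3) × (0.008 + 0.087 + 0.08) = 0.175/3 ≈ 0.0583.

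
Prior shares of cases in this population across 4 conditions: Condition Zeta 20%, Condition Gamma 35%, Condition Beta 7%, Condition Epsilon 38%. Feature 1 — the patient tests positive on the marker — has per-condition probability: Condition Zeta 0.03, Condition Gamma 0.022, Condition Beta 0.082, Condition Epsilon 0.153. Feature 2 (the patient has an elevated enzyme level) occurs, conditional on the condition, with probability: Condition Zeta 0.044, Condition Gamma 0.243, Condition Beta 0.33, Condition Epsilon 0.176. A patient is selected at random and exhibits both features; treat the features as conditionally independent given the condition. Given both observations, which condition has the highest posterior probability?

Condition Epsilon

Compute prior × likelihood for every hypothesis:
  Condition Zeta: 0.2 × 0.03 × 0.044 = 0.000264
  Condition Gamma: 0.35 × 0.022 × 0.243 = 0.0018711
  Condition Beta: 0.07 × 0.082 × 0.33 = 0.0018942
  Condition Epsilon: 0.38 × 0.153 × 0.176 = 0.01023264
Normalizing constant = 0.01426194.
Largest term belongs to Condition Epsilon, so Condition Epsilon is most probable.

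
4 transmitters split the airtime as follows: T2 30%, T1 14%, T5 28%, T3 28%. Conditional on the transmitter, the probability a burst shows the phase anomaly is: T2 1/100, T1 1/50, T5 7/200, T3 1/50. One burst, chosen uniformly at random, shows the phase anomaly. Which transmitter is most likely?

Unnormalized posteriors (prior × likelihood):
  T2: 0.3 × 0.01 = 0.003
  T1: 0.14 × 0.02 = 0.0028
  T5: 0.28 × 0.035 = 0.0098
  T3: 0.28 × 0.02 = 0.0056
Normalizing constant = 0.0212.
Largest term belongs to T5, so T5 is most probable.

T5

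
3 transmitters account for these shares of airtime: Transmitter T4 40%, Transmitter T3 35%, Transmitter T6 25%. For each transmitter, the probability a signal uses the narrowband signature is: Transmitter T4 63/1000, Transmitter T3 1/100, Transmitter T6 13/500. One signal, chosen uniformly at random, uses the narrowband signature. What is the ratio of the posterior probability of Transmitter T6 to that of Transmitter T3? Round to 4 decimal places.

1.8571

Prior × likelihood for each hypothesis:
  Transmitter T4: 0.4 × 0.063 = 0.0252
  Transmitter T3: 0.35 × 0.01 = 0.0035
  Transmitter T6: 0.25 × 0.026 = 0.0065
Total = 0.0352.
The ratio is 0.0065 / 0.0035 (the normalizer cancels) = 1.8571.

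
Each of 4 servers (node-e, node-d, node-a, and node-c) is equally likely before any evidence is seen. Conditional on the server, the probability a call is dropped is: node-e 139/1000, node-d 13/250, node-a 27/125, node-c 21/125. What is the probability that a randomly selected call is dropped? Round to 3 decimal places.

Since the prior is uniform, the posterior is proportional to the likelihood:
  node-e: 0.139
  node-d: 0.052
  node-a: 0.216
  node-c: 0.168
P(dropped) = (1/4) × (0.139 + 0.052 + 0.216 + 0.168) = 0.575/4 ≈ 0.144.

0.144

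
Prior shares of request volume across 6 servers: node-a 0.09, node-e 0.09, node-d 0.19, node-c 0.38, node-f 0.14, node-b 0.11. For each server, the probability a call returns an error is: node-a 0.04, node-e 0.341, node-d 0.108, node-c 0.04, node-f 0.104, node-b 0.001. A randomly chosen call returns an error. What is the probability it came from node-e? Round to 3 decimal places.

Unnormalized posteriors (prior × likelihood):
  node-a: 0.09 × 0.04 = 0.0036
  node-e: 0.09 × 0.341 = 0.03069
  node-d: 0.19 × 0.108 = 0.02052
  node-c: 0.38 × 0.04 = 0.0152
  node-f: 0.14 × 0.104 = 0.01456
  node-b: 0.11 × 0.001 = 0.00011
Sum = 0.08468.
P(node-e | evidence) = 0.03069 / 0.08468 ≈ 0.362.

0.362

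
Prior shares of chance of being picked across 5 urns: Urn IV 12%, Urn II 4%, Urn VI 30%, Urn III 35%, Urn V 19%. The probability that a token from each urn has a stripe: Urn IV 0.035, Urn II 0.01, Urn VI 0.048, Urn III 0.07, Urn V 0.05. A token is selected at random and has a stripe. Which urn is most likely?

Compute prior × likelihood for every hypothesis:
  Urn IV: 0.12 × 0.035 = 0.0042
  Urn II: 0.04 × 0.01 = 0.0004
  Urn VI: 0.3 × 0.048 = 0.0144
  Urn III: 0.35 × 0.07 = 0.0245
  Urn V: 0.19 × 0.05 = 0.0095
Total = 0.053.
Largest term belongs to Urn III, so Urn III is most probable.

Urn III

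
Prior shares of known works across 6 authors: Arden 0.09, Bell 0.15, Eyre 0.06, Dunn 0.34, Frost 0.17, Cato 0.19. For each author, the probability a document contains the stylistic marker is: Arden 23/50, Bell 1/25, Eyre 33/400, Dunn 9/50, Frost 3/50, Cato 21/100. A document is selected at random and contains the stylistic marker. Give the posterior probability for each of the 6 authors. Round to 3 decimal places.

Prior × likelihood for each hypothesis:
  Arden: 0.09 × 0.46 = 0.0414
  Bell: 0.15 × 0.04 = 0.006
  Eyre: 0.06 × 0.0825 = 0.00495
  Dunn: 0.34 × 0.18 = 0.0612
  Frost: 0.17 × 0.06 = 0.0102
  Cato: 0.19 × 0.21 = 0.0399
Total = 0.16365.
P(Arden | marker) = 0.0414/0.16365 ≈ 0.253
P(Bell | marker) = 0.006/0.16365 ≈ 0.037
P(Eyre | marker) = 0.00495/0.16365 ≈ 0.030
P(Dunn | marker) = 0.0612/0.16365 ≈ 0.374
P(Frost | marker) = 0.0102/0.16365 ≈ 0.062
P(Cato | marker) = 0.0399/0.16365 ≈ 0.244

Arden 0.253, Bell 0.037, Eyre 0.030, Dunn 0.374, Frost 0.062, Cato 0.244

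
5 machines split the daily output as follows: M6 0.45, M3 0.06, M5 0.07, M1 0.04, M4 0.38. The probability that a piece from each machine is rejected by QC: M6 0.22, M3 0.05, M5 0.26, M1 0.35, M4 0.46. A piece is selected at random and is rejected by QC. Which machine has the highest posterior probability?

M4

Prior × likelihood for each hypothesis:
  M6: 0.45 × 0.22 = 0.099
  M3: 0.06 × 0.05 = 0.003
  M5: 0.07 × 0.26 = 0.0182
  M1: 0.04 × 0.35 = 0.014
  M4: 0.38 × 0.46 = 0.1748
Sum = 0.309.
Largest term belongs to M4, so M4 is most probable.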